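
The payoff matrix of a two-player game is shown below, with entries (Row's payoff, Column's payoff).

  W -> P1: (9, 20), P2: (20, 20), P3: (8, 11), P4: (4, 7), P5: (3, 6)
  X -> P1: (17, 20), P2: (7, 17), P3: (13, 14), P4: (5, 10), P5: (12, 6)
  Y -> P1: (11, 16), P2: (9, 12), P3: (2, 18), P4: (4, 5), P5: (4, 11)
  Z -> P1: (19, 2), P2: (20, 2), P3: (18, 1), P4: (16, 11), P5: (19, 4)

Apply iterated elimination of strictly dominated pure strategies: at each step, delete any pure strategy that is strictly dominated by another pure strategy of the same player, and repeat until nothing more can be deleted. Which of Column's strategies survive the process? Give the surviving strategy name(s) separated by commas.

P1, P2, P4

Row's strategy X is strictly dominated by Z (P1: 19>17, P2: 20>7, P3: 18>13, P4: 16>5, P5: 19>12) and is removed.
Row's strategy Y is strictly dominated by Z (P1: 19>11, P2: 20>9, P3: 18>2, P4: 16>4, P5: 19>4) and is removed.
Column P3 is eliminated: P1 beats it against every remaining row (W: 20>11, Z: 2>1).
For Column, P4 strictly dominates P5 on the remaining rows (W: 7>6, Z: 11>4); eliminate P5.
Among the remaining strategies, none is strictly dominated by another pure strategy of the same player, so the elimination stops.
Surviving strategies — Row: {W, Z}; Column: {P1, P2, P4}.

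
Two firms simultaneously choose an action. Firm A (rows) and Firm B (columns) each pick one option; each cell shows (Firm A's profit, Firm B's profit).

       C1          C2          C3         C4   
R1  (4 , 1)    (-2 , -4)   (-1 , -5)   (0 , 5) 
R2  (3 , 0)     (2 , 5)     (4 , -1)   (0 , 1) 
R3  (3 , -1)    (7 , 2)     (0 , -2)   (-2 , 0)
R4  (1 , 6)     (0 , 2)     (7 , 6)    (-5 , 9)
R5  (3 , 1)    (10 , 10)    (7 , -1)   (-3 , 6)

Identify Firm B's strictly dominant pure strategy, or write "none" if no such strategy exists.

C1 fails to dominate C2 at R2 (0<5).
C2 fails to dominate C1 at R1 (-4<1).
C3 fails to dominate C1 at R1 (-5<1).
C4 fails to dominate C2 at R2 (1<5).
No single strategy dominates all the others.

none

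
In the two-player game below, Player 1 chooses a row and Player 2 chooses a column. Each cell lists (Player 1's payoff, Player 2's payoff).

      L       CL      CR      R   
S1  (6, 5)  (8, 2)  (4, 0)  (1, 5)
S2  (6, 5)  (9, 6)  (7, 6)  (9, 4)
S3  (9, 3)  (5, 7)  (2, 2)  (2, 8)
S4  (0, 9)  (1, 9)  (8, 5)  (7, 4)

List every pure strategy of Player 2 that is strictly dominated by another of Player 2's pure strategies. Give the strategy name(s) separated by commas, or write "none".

L is not dominated — it holds its own against CL at S1 (5>2); CR at S1 (5>0); R at S1 (5=5).
CL: no other strategy beats it everywhere (L at S2 (6>5); CR at S1 (2>0); R at S2 (6>4)).
CR: no other strategy beats it everywhere (L at S2 (6>5); CL at S2 (6=6); R at S2 (6>4)).
R: no other strategy beats it everywhere (L at S1 (5=5); CL at S1 (5>2); CR at S1 (5>0)).

none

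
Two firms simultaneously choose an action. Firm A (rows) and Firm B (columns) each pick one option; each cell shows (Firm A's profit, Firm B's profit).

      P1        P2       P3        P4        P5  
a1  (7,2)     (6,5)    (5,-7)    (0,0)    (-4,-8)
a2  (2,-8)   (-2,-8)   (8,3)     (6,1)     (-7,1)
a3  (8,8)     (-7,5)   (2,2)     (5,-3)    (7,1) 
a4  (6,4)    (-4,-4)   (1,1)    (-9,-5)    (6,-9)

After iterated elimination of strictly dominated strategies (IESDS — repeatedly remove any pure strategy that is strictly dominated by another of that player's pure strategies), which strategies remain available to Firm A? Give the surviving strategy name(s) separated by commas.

a1, a2, a3

Firm B's strategy P5 is strictly dominated by P3 (a1: -7>-8, a2: 3>1, a3: 2>1, a4: 1>-9) and is removed.
Firm A's strategy a4 is strictly dominated by a1 (P1: 7>6, P2: 6>-4, P3: 5>1, P4: 0>-9) and is removed.
Among the remaining strategies, none is strictly dominated by another pure strategy of the same player, so the elimination stops.
Surviving strategies — Firm A: {a1, a2, a3}; Firm B: {P1, P2, P3, P4}.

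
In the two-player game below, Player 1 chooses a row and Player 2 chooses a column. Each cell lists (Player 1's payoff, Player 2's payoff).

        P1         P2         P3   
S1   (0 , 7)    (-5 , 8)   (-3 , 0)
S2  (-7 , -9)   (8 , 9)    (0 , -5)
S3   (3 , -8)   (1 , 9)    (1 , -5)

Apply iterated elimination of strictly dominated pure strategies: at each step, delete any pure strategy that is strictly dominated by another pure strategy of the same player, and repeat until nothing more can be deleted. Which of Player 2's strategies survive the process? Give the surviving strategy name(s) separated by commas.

P2

Player 1's strategy S1 is strictly dominated by S3 (P1: 3>0, P2: 1>-5, P3: 1>-3) and is removed.
Column P1 is eliminated: P2 beats it against every remaining row (S2: 9>-9, S3: 9>-8).
Player 2's strategy P3 is strictly dominated by P2 (S2: 9>-5, S3: 9>-5) and is removed.
For Player 1, S2 strictly dominates S3 on the remaining columns (P2: 8>1); eliminate S3.
Among the remaining strategies, none is strictly dominated by another pure strategy of the same player, so the elimination stops.
Surviving strategies — Player 1: {S2}; Player 2: {P2}.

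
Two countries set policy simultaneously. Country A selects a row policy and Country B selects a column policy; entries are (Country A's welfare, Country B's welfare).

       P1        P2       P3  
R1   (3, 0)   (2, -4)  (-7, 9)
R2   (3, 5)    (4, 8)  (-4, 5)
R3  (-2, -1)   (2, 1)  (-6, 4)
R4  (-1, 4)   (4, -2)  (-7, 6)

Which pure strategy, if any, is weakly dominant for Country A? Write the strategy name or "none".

R2 vs R1: P1: 3=3, P2: 4>2, P3: -4>-7.
R2 vs R3: P1: 3>-2, P2: 4>2, P3: -4>-6.
R2 vs R4: P1: 3>-1, P2: 4=4, P3: -4>-7.
R2 is at least as good as every other strategy against every opponent action, so it is weakly dominant.

R2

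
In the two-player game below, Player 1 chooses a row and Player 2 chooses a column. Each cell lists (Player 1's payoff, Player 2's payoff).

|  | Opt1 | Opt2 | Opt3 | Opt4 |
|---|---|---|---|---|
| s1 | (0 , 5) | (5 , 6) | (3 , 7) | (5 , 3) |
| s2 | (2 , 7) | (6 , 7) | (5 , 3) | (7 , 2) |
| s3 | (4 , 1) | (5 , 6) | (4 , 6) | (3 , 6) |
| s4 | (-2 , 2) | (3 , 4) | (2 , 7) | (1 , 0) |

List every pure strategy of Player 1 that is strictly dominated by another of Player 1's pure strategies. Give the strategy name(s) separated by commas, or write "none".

s1, s4

s2 strictly dominates s1 — Opt1: 2>0, Opt2: 6>5, Opt3: 5>3, Opt4: 7>5.
s2: no other strategy beats it everywhere (s1 at Opt1 (2>0); s3 at Opt2 (6>5); s4 at Opt1 (2>-2)).
s3 is not dominated — it holds its own against s1 at Opt1 (4>0); s2 at Opt1 (4>2); s4 at Opt1 (4>-2).
s1 strictly dominates s4 — Opt1: 0>-2, Opt2: 5>3, Opt3: 3>2, Opt4: 5>1.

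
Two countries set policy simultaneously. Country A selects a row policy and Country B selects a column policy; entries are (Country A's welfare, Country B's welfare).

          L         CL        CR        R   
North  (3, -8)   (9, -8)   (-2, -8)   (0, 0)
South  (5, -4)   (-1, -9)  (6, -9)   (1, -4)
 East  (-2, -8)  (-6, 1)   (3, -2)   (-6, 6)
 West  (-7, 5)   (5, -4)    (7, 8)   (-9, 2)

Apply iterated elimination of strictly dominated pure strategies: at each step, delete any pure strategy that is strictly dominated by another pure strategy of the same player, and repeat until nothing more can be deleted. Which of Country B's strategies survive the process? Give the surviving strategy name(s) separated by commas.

L, CR, R

Country A's strategy East is strictly dominated by South (L: 5>-2, CL: -1>-6, CR: 6>3, R: 1>-6) and is removed.
For Country B, R strictly dominates CL on the remaining rows (North: 0>-8, South: -4>-9, West: 2>-4); eliminate CL.
Country A's strategy North is strictly dominated by South (L: 5>3, CR: 6>-2, R: 1>0) and is removed.
Among the remaining strategies, none is strictly dominated by another pure strategy of the same player, so the elimination stops.
Surviving strategies — Country A: {South, West}; Country B: {L, CR, R}.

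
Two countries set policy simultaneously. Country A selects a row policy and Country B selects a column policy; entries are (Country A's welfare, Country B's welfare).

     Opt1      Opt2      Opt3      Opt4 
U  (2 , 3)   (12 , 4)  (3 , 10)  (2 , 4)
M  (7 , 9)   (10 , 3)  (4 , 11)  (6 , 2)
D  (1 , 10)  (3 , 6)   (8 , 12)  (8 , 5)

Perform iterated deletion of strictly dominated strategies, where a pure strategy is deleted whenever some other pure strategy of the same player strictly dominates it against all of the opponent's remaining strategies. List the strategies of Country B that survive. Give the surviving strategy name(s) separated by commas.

Country B's strategy Opt1 is strictly dominated by Opt3 (U: 10>3, M: 11>9, D: 12>10) and is removed.
Country B's strategy Opt2 is strictly dominated by Opt3 (U: 10>4, M: 11>3, D: 12>6) and is removed.
For Country A, M strictly dominates U on the remaining columns (Opt3: 4>3, Opt4: 6>2); eliminate U.
Row M is eliminated: D beats it against every remaining column (Opt3: 8>4, Opt4: 8>6).
Column Opt4 is eliminated: Opt3 beats it against every remaining row (D: 12>5).
Among the remaining strategies, none is strictly dominated by another pure strategy of the same player, so the elimination stops.
Surviving strategies — Country A: {D}; Country B: {Opt3}.

Opt3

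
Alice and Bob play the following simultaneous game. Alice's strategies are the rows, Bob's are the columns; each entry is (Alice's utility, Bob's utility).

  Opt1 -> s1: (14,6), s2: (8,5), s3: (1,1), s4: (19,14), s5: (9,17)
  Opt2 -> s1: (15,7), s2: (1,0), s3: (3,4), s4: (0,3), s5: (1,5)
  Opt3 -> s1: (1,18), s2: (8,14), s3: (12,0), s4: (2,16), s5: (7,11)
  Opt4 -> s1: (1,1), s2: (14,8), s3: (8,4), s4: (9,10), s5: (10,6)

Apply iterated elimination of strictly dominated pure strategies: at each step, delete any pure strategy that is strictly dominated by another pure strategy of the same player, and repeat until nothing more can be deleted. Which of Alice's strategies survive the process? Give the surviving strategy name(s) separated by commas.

Bob's strategy s2 is strictly dominated by s4 (Opt1: 14>5, Opt2: 3>0, Opt3: 16>14, Opt4: 10>8) and is removed.
Bob's strategy s3 is strictly dominated by s5 (Opt1: 17>1, Opt2: 5>4, Opt3: 11>0, Opt4: 6>4) and is removed.
Row Opt3 is eliminated: Opt1 beats it against every remaining column (s1: 14>1, s4: 19>2, s5: 9>7).
Among the remaining strategies, none is strictly dominated by another pure strategy of the same player, so the elimination stops.
Surviving strategies — Alice: {Opt1, Opt2, Opt4}; Bob: {s1, s4, s5}.

Opt1, Opt2, Opt4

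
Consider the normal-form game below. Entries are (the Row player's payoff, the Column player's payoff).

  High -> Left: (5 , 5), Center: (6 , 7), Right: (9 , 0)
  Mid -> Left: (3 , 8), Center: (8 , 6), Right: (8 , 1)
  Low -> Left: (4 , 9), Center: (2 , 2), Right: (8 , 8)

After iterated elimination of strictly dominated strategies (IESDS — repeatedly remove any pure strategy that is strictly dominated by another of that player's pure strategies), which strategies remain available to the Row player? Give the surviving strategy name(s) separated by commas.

High, Mid

Row Low is eliminated: High beats it against every remaining column (Left: 5>4, Center: 6>2, Right: 9>8).
The Column player's strategy Right is strictly dominated by Left (High: 5>0, Mid: 8>1) and is removed.
Among the remaining strategies, none is strictly dominated by another pure strategy of the same player, so the elimination stops.
Surviving strategies — the Row player: {High, Mid}; the Column player: {Left, Center}.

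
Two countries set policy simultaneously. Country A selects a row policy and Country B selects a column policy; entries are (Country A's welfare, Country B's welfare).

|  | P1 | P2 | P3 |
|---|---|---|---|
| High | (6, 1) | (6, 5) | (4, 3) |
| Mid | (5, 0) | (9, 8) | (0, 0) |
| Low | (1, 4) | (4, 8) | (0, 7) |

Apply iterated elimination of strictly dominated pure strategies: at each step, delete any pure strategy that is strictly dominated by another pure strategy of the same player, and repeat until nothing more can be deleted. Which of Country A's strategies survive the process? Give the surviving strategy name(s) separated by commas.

Mid

Country A's strategy Low is strictly dominated by High (P1: 6>1, P2: 6>4, P3: 4>0) and is removed.
For Country B, P2 strictly dominates P1 on the remaining rows (High: 5>1, Mid: 8>0); eliminate P1.
Column P3 is eliminated: P2 beats it against every remaining row (High: 5>3, Mid: 8>0).
For Country A, Mid strictly dominates High on the remaining columns (P2: 9>6); eliminate High.
Among the remaining strategies, none is strictly dominated by another pure strategy of the same player, so the elimination stops.
Surviving strategies — Country A: {Mid}; Country B: {P2}.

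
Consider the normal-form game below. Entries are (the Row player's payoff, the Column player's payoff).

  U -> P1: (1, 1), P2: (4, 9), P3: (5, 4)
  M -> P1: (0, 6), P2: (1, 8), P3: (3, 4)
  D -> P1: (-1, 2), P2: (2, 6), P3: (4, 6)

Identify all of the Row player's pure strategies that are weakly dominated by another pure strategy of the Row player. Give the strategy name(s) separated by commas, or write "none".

M, D

U is not dominated — it holds its own against M at P1 (1>0); D at P1 (1>-1).
M is weakly dominated by U (P1: 1>0, P2: 4>1, P3: 5>3).
D: dominated, since U does at least as well everywhere (P1: 1>-1, P2: 4>2, P3: 5>4).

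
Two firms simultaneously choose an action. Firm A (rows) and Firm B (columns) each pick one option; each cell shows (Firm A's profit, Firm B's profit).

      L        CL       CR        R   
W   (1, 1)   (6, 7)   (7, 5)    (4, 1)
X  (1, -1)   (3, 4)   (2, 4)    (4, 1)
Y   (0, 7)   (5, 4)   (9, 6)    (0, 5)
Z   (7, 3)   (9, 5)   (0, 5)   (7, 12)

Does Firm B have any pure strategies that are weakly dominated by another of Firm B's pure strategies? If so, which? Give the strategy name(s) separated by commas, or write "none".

L: no other strategy beats it everywhere (CL at Y (7>4); CR at Y (7>6); R at Y (7>5)).
Nothing dominates CL: L at W (7>1); CR at W (7>5); R at W (7>1).
CR is not dominated — it holds its own against L at W (5>1); CL at Y (6>4); R at W (5>1).
R is not dominated — it holds its own against L at X (1>-1); CL at Y (5>4); CR at Z (12>5).

none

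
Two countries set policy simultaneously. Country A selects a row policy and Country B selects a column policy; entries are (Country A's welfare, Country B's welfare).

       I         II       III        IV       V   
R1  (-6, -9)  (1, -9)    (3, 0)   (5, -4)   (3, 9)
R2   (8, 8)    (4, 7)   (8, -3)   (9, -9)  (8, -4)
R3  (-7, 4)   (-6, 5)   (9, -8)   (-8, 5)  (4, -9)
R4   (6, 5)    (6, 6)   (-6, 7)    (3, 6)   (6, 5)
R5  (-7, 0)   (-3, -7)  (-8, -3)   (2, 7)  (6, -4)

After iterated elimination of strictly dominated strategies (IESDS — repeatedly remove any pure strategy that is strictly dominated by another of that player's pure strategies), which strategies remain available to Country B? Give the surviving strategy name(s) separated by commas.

For Country A, R2 strictly dominates R1 on the remaining columns (I: 8>-6, II: 4>1, III: 8>3, IV: 9>5, V: 8>3); eliminate R1.
Row R5 is eliminated: R2 beats it against every remaining column (I: 8>-7, II: 4>-3, III: 8>-8, IV: 9>2, V: 8>6).
Country B's strategy V is strictly dominated by II (R2: 7>-4, R3: 5>-9, R4: 6>5) and is removed.
Among the remaining strategies, none is strictly dominated by another pure strategy of the same player, so the elimination stops.
Surviving strategies — Country A: {R2, R3, R4}; Country B: {I, II, III, IV}.

I, II, III, IV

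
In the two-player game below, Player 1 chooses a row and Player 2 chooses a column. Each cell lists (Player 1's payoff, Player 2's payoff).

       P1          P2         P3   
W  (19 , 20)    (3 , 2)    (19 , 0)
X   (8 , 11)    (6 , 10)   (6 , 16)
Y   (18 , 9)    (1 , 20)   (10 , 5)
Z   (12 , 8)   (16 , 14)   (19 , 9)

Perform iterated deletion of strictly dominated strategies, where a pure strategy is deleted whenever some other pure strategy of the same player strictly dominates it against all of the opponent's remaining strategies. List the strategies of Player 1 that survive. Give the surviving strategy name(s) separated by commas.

Player 1's strategy X is strictly dominated by Z (P1: 12>8, P2: 16>6, P3: 19>6) and is removed.
For Player 1, W strictly dominates Y on the remaining columns (P1: 19>18, P2: 3>1, P3: 19>10); eliminate Y.
For Player 2, P2 strictly dominates P3 on the remaining rows (W: 2>0, Z: 14>9); eliminate P3.
Among the remaining strategies, none is strictly dominated by another pure strategy of the same player, so the elimination stops.
Surviving strategies — Player 1: {W, Z}; Player 2: {P1, P2}.

W, Z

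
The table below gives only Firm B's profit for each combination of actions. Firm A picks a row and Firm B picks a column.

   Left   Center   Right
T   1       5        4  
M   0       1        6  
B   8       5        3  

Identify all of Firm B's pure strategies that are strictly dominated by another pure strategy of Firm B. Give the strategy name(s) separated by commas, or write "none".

Nothing dominates Left: Center at B (8>5); Right at B (8>3).
Center: no other strategy beats it everywhere (Left at T (5>1); Right at T (5>4)).
Nothing dominates Right: Left at T (4>1); Center at M (6>1).

none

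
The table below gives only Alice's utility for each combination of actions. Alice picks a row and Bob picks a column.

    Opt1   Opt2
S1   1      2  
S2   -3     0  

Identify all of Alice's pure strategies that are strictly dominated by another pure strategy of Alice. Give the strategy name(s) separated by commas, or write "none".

S1: no other strategy beats it everywhere (S2 at Opt1 (1>-3)).
S2: dominated, since S1 does at least as well everywhere (Opt1: 1>-3, Opt2: 2>0).

S2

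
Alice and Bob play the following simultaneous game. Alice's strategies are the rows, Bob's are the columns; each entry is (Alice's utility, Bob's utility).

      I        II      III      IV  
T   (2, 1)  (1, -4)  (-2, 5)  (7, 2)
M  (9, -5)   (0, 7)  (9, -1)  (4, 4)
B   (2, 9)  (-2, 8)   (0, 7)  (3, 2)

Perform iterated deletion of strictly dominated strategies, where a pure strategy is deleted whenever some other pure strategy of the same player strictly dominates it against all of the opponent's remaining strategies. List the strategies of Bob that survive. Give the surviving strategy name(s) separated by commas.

Row B is eliminated: M beats it against every remaining column (I: 9>2, II: 0>-2, III: 9>0, IV: 4>3).
Bob's strategy I is strictly dominated by III (T: 5>1, M: -1>-5) and is removed.
Among the remaining strategies, none is strictly dominated by another pure strategy of the same player, so the elimination stops.
Surviving strategies — Alice: {T, M}; Bob: {II, III, IV}.

II, III, IV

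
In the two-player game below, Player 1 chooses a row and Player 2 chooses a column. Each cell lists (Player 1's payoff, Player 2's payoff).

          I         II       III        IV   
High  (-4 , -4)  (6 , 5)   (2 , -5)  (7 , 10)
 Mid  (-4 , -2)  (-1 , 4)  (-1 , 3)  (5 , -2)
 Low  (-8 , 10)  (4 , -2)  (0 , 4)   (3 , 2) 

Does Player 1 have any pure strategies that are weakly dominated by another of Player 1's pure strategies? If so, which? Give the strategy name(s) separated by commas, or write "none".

High is not dominated — it holds its own against Mid at II (6>-1); Low at I (-4>-8).
Mid: dominated, since High does at least as well everywhere (I: -4=-4, II: 6>-1, III: 2>-1, IV: 7>5).
Low: dominated, since High does at least as well everywhere (I: -4>-8, II: 6>4, III: 2>0, IV: 7>3).

Mid, Low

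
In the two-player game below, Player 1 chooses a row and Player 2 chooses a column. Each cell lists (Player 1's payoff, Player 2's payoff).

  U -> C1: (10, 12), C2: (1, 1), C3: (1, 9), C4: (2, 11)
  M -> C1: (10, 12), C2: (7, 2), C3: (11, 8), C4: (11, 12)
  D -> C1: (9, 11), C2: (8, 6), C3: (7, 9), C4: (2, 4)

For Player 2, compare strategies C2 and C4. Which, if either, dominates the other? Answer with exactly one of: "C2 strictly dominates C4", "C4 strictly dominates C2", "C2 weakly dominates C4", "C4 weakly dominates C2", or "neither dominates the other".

neither dominates the other

C2's payoffs vs C4's, by Player 1's action — U: 1<11, M: 2<12, D: 6>4.
C2 does better at D but worse at U, M; neither strategy dominates the other.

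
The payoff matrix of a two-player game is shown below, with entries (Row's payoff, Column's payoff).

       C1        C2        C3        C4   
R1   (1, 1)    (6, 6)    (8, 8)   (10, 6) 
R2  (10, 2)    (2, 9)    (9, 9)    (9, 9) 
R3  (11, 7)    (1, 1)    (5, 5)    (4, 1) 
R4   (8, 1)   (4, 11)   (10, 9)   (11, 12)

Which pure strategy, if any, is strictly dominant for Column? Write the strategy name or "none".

C1 fails to dominate C2 at R1 (1<6).
C2 fails to dominate C1 at R3 (1<7).
C3 fails to dominate C1 at R3 (5<7).
C4 fails to dominate C1 at R3 (1<7).
No single strategy dominates all the others.

none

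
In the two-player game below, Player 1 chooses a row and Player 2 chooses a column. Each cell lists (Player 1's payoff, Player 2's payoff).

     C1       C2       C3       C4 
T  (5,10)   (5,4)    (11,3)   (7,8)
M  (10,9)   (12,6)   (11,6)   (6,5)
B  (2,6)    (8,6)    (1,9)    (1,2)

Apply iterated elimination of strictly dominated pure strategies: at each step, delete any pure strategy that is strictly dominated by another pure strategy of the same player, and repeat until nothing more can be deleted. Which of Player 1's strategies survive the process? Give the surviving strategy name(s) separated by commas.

For Player 1, M strictly dominates B on the remaining columns (C1: 10>2, C2: 12>8, C3: 11>1, C4: 6>1); eliminate B.
Player 2's strategy C2 is strictly dominated by C1 (T: 10>4, M: 9>6) and is removed.
Column C3 is eliminated: C1 beats it against every remaining row (T: 10>3, M: 9>6).
Player 2's strategy C4 is strictly dominated by C1 (T: 10>8, M: 9>5) and is removed.
Player 1's strategy T is strictly dominated by M (C1: 10>5) and is removed.
Among the remaining strategies, none is strictly dominated by another pure strategy of the same player, so the elimination stops.
Surviving strategies — Player 1: {M}; Player 2: {C1}.

M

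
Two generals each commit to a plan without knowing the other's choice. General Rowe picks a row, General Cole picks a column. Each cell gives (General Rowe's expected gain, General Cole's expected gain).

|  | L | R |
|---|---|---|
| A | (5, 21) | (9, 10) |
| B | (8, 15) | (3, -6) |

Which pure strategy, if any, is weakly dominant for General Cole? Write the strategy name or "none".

L vs R: A: 21>10, B: 15>-6.
L is at least as good as every other strategy against every opponent action, so it is weakly dominant.

L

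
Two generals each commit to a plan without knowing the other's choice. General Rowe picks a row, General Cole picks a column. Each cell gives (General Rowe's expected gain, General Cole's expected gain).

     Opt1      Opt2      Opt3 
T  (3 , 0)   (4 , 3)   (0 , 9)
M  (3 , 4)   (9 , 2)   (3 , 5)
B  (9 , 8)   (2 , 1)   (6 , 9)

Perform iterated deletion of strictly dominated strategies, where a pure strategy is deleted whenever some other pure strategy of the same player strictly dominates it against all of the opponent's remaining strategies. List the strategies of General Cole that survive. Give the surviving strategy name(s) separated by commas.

Column Opt1 is eliminated: Opt3 beats it against every remaining row (T: 9>0, M: 5>4, B: 9>8).
Row T is eliminated: M beats it against every remaining column (Opt2: 9>4, Opt3: 3>0).
Column Opt2 is eliminated: Opt3 beats it against every remaining row (M: 5>2, B: 9>1).
For General Rowe, B strictly dominates M on the remaining columns (Opt3: 6>3); eliminate M.
Among the remaining strategies, none is strictly dominated by another pure strategy of the same player, so the elimination stops.
Surviving strategies — General Rowe: {B}; General Cole: {Opt3}.

Opt3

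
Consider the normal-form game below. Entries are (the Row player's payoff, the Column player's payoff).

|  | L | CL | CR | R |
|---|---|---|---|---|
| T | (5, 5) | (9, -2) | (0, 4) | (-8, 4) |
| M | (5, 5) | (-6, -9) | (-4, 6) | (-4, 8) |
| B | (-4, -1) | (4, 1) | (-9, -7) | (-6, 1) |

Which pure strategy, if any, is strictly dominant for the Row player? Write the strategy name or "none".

T fails to dominate M at L (5=5).
M fails to dominate T at L (5=5).
B fails to dominate T at L (-4<5).
No single strategy dominates all the others.

none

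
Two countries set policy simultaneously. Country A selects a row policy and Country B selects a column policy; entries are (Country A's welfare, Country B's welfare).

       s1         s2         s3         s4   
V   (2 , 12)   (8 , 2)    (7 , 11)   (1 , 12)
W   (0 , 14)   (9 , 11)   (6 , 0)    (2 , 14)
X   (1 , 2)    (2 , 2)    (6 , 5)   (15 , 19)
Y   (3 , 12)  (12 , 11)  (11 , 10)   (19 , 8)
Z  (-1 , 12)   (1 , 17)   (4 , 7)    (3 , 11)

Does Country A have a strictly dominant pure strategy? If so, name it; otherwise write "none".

Y vs V: s1: 3>2, s2: 12>8, s3: 11>7, s4: 19>1.
Y vs W: s1: 3>0, s2: 12>9, s3: 11>6, s4: 19>2.
Y vs X: s1: 3>1, s2: 12>2, s3: 11>6, s4: 19>15.
Y vs Z: s1: 3>-1, s2: 12>1, s3: 11>4, s4: 19>3.
Y strictly beats every other strategy against every opponent action, so it is strictly dominant.

Y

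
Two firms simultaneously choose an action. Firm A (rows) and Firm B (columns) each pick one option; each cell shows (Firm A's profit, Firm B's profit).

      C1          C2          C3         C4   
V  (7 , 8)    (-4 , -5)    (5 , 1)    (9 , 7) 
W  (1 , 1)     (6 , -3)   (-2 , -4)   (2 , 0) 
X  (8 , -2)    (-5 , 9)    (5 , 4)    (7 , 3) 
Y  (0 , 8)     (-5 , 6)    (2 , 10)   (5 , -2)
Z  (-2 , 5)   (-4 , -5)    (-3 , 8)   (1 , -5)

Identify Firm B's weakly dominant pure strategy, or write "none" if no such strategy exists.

C1 fails to dominate C2 at X (-2<9).
C2 fails to dominate C1 at V (-5<8).
C3 fails to dominate C1 at V (1<8).
C4 fails to dominate C1 at V (7<8).
No single strategy dominates all the others.

none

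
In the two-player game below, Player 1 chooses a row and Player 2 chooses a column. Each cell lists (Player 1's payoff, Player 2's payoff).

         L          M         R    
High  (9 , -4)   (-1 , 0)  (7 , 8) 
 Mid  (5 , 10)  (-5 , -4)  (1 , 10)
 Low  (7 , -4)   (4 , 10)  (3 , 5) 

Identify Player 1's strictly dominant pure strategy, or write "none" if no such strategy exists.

none

High fails to dominate Low at M (-1<4).
Mid fails to dominate High at L (5<9).
Low fails to dominate High at L (7<9).
No single strategy dominates all the others.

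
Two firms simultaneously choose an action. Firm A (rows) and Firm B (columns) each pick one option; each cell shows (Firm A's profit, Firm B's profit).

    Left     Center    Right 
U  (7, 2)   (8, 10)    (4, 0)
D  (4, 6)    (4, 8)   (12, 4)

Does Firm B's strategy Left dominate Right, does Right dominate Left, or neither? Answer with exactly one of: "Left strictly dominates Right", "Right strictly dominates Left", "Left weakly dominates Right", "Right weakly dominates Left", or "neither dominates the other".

Left's payoffs vs Right's, by Firm A's action — U: 2>0, D: 6>4.
Left gives a strictly higher payoff against each choice by Firm A, so Left strictly dominates Right.

Left strictly dominates Right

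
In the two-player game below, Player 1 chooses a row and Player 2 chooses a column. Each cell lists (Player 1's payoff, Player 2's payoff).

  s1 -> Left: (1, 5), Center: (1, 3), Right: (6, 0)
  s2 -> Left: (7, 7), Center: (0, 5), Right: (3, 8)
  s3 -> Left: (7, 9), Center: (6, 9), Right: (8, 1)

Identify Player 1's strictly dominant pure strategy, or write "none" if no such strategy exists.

s1 fails to dominate s2 at Left (1<7).
s2 fails to dominate s1 at Center (0<1).
s3 fails to dominate s2 at Left (7=7).
No single strategy dominates all the others.

none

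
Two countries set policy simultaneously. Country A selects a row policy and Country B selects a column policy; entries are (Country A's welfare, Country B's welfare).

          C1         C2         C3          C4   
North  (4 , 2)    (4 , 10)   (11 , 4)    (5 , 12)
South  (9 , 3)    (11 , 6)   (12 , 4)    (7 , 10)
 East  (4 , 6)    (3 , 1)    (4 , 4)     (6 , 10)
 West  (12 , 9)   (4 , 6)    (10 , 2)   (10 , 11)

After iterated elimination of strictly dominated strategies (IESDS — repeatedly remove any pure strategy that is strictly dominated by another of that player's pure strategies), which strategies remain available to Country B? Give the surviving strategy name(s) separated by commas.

C4

Row North is eliminated: South beats it against every remaining column (C1: 9>4, C2: 11>4, C3: 12>11, C4: 7>5).
Country A's strategy East is strictly dominated by South (C1: 9>4, C2: 11>3, C3: 12>4, C4: 7>6) and is removed.
For Country B, C4 strictly dominates C1 on the remaining rows (South: 10>3, West: 11>9); eliminate C1.
Country B's strategy C2 is strictly dominated by C4 (South: 10>6, West: 11>6) and is removed.
For Country B, C4 strictly dominates C3 on the remaining rows (South: 10>4, West: 11>2); eliminate C3.
Country A's strategy South is strictly dominated by West (C4: 10>7) and is removed.
Among the remaining strategies, none is strictly dominated by another pure strategy of the same player, so the elimination stops.
Surviving strategies — Country A: {West}; Country B: {C4}.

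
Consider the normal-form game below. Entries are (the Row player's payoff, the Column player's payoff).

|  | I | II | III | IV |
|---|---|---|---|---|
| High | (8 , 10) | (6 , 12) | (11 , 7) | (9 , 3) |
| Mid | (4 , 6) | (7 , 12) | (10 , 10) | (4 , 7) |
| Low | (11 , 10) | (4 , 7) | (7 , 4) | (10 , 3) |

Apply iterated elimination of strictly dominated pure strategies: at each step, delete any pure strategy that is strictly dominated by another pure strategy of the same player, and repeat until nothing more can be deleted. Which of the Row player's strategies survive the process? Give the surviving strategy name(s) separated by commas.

The Column player's strategy III is strictly dominated by II (High: 12>7, Mid: 12>10, Low: 7>4) and is removed.
The Column player's strategy IV is strictly dominated by II (High: 12>3, Mid: 12>7, Low: 7>3) and is removed.
Among the remaining strategies, none is strictly dominated by another pure strategy of the same player, so the elimination stops.
Surviving strategies — the Row player: {High, Mid, Low}; the Column player: {I, II}.

High, Mid, Low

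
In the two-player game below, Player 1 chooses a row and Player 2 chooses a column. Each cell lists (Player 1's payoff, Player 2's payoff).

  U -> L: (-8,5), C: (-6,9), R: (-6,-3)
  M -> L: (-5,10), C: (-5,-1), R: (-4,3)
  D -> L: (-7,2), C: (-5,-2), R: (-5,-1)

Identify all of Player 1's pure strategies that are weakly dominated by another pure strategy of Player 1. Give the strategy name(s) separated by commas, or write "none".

M weakly dominates U — L: -5>-8, C: -5>-6, R: -4>-6.
M is not dominated — it holds its own against U at L (-5>-8); D at L (-5>-7).
D is weakly dominated by M (L: -5>-7, C: -5=-5, R: -4>-5).

U, D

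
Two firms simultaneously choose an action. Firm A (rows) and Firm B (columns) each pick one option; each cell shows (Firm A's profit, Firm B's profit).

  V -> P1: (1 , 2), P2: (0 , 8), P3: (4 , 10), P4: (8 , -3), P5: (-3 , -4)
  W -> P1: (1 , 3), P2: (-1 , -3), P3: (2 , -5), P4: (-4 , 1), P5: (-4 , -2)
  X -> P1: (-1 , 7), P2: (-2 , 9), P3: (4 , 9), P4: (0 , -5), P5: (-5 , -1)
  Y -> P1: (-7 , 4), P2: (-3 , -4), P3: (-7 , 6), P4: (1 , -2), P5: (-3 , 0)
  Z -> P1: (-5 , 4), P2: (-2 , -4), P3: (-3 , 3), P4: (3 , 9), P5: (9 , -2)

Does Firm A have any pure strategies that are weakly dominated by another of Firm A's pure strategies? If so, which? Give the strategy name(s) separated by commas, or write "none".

V is not dominated — it holds its own against W at P2 (0>-1); X at P1 (1>-1); Y at P1 (1>-7); Z at P1 (1>-5).
V weakly dominates W — P1: 1=1, P2: 0>-1, P3: 4>2, P4: 8>-4, P5: -3>-4.
X: dominated, since V does at least as well everywhere (P1: 1>-1, P2: 0>-2, P3: 4=4, P4: 8>0, P5: -3>-5).
Y is weakly dominated by V (P1: 1>-7, P2: 0>-3, P3: 4>-7, P4: 8>1, P5: -3=-3).
Nothing dominates Z: V at P5 (9>-3); W at P4 (3>-4); X at P4 (3>0); Y at P1 (-5>-7).

W, X, Y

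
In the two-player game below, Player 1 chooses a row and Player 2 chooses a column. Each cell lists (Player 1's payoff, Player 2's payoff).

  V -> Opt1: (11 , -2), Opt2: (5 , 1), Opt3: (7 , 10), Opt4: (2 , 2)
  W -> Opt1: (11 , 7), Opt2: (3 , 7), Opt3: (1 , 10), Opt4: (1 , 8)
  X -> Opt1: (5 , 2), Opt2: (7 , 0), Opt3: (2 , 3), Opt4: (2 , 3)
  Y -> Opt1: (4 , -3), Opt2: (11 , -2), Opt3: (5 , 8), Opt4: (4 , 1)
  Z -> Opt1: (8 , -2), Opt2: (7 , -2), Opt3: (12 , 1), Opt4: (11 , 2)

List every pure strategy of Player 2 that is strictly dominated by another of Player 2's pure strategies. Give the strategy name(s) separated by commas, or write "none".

Opt3 strictly dominates Opt1 — V: 10>-2, W: 10>7, X: 3>2, Y: 8>-3, Z: 1>-2.
Opt2: dominated, since Opt3 does at least as well everywhere (V: 10>1, W: 10>7, X: 3>0, Y: 8>-2, Z: 1>-2).
Nothing dominates Opt3: Opt1 at V (10>-2); Opt2 at V (10>1); Opt4 at V (10>2).
Opt4 is not dominated — it holds its own against Opt1 at V (2>-2); Opt2 at V (2>1); Opt3 at X (3=3).

Opt1, Opt2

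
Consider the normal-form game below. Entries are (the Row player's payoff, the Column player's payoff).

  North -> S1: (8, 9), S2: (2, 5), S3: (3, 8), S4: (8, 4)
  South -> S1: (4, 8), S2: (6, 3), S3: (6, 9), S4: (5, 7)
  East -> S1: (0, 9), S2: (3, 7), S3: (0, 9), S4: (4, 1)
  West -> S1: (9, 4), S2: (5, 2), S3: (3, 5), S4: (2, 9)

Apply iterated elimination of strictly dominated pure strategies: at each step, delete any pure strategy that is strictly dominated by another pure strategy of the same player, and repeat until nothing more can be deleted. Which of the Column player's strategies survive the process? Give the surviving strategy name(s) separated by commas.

S1, S3, S4

Row East is eliminated: South beats it against every remaining column (S1: 4>0, S2: 6>3, S3: 6>0, S4: 5>4).
For the Column player, S1 strictly dominates S2 on the remaining rows (North: 9>5, South: 8>3, West: 4>2); eliminate S2.
Among the remaining strategies, none is strictly dominated by another pure strategy of the same player, so the elimination stops.
Surviving strategies — the Row player: {North, South, West}; the Column player: {S1, S3, S4}.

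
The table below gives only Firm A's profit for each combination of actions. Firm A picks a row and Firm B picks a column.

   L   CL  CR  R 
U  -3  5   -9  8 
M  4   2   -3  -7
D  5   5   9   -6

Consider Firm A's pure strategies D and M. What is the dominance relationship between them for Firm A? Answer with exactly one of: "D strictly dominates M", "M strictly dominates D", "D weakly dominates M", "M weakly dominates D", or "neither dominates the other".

D strictly dominates M

Compare D to M across every action of Firm B: L: 5>4, CL: 5>2, CR: 9>-3, R: -6>-7.
D gives a strictly higher payoff against every action of Firm B, so D strictly dominates M.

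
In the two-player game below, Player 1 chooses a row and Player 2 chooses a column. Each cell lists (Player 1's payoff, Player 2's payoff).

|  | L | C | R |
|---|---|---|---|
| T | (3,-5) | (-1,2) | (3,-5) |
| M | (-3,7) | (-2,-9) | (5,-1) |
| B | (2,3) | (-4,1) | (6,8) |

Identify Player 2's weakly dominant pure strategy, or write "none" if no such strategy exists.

L fails to dominate C at T (-5<2).
C fails to dominate L at M (-9<7).
R fails to dominate L at M (-1<7).
No single strategy dominates all the others.

none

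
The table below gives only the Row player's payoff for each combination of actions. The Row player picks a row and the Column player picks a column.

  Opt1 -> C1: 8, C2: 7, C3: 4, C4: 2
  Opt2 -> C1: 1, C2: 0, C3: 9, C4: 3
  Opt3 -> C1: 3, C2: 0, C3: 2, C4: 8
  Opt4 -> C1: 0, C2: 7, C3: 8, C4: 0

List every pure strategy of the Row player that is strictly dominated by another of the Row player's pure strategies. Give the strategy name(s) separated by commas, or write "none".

Opt1: no other strategy beats it everywhere (Opt2 at C1 (8>1); Opt3 at C1 (8>3); Opt4 at C1 (8>0)).
Opt2: no other strategy beats it everywhere (Opt1 at C3 (9>4); Opt3 at C2 (0=0); Opt4 at C1 (1>0)).
Opt3 is not dominated — it holds its own against Opt1 at C4 (8>2); Opt2 at C1 (3>1); Opt4 at C1 (3>0).
Opt4 is not dominated — it holds its own against Opt1 at C2 (7=7); Opt2 at C2 (7>0); Opt3 at C2 (7>0).

none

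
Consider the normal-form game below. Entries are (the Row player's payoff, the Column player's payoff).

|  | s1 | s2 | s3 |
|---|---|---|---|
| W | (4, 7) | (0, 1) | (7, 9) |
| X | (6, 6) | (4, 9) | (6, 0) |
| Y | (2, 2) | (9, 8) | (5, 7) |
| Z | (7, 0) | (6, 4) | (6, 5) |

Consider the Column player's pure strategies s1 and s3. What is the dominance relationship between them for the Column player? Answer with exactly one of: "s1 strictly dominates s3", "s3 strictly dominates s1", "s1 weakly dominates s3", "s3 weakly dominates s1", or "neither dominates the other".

s1's payoffs vs s3's, by the Row player's action — W: 7<9, X: 6>0, Y: 2<7, Z: 0<5.
s1 does better at X but worse at W, Y, Z; neither strategy dominates the other.

neither dominates the other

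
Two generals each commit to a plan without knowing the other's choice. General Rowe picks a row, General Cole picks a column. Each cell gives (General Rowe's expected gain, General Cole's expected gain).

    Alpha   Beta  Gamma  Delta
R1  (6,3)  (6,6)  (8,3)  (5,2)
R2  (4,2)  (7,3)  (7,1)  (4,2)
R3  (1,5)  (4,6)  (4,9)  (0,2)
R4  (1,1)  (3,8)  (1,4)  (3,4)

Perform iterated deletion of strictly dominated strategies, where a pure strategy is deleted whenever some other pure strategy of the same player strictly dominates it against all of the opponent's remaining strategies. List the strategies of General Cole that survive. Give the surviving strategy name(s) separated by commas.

Beta

Row R3 is eliminated: R1 beats it against every remaining column (Alpha: 6>1, Beta: 6>4, Gamma: 8>4, Delta: 5>0).
General Rowe's strategy R4 is strictly dominated by R1 (Alpha: 6>1, Beta: 6>3, Gamma: 8>1, Delta: 5>3) and is removed.
For General Cole, Beta strictly dominates Alpha on the remaining rows (R1: 6>3, R2: 3>2); eliminate Alpha.
General Cole's strategy Gamma is strictly dominated by Beta (R1: 6>3, R2: 3>1) and is removed.
For General Cole, Beta strictly dominates Delta on the remaining rows (R1: 6>2, R2: 3>2); eliminate Delta.
For General Rowe, R2 strictly dominates R1 on the remaining columns (Beta: 7>6); eliminate R1.
Among the remaining strategies, none is strictly dominated by another pure strategy of the same player, so the elimination stops.
Surviving strategies — General Rowe: {R2}; General Cole: {Beta}.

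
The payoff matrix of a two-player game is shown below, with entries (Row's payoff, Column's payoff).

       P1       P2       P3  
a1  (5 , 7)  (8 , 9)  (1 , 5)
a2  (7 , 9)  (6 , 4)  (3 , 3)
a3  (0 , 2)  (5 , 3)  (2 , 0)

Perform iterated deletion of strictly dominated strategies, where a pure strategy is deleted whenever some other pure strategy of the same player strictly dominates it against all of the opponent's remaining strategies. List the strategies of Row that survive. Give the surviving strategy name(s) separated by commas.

a1, a2

Row a3 is eliminated: a2 beats it against every remaining column (P1: 7>0, P2: 6>5, P3: 3>2).
Column P3 is eliminated: P1 beats it against every remaining row (a1: 7>5, a2: 9>3).
Among the remaining strategies, none is strictly dominated by another pure strategy of the same player, so the elimination stops.
Surviving strategies — Row: {a1, a2}; Column: {P1, P2}.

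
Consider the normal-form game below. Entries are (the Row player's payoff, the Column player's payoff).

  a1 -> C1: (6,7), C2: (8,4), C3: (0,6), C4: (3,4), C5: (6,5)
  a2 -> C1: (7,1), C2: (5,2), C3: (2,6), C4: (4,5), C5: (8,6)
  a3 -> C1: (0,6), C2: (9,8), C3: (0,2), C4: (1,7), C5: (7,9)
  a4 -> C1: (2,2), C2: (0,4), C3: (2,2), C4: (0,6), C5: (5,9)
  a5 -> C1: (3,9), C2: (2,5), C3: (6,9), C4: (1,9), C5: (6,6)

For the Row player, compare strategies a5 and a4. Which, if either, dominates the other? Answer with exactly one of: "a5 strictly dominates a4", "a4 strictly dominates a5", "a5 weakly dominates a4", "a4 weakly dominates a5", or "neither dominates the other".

Compare a5 to a4 across each choice by the Column player: C1: 3>2, C2: 2>0, C3: 6>2, C4: 1>0, C5: 6>5.
a5 gives a strictly higher payoff against each choice by the Column player, so a5 strictly dominates a4.

a5 strictly dominates a4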